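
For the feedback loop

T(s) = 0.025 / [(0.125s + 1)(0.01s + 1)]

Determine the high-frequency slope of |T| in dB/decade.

-40 dB/decade

Each pole contributes −20 dB/decade at high frequency; each zero contributes +20 dB/decade.
Net: 0 zero(s) − 2 pole(s) → -40 dB/decade.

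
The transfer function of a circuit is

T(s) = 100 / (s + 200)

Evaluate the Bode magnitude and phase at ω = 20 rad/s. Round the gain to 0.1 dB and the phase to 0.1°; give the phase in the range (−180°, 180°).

Substitute s = j20:
Numerator: 100 = 100 + j0
Denominator: (j20) + 200 = 200 + j20
|N| = √(100² + 0²) ≈ 100, ∠N ≈ 0.00°
|D| = √(200² + 20²) ≈ 201, ∠D ≈ 5.71°
|T| = 100 / 201 ≈ 0.49751
Gain = 20 log₁₀(0.49751) ≈ -6.06 dB
∠T = 0.00° − 5.71° = -5.71°

-6.1 dB, -5.7°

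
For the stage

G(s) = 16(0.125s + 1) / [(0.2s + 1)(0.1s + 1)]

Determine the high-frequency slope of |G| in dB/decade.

-20 dB/decade

Each pole contributes −20 dB/decade at high frequency; each zero contributes +20 dB/decade.
Net: 1 zero(s) − 2 pole(s) → -20 dB/decade.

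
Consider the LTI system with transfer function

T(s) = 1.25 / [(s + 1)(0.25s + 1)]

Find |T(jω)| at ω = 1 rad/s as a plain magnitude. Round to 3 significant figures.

At ω = 1 rad/s:
pole (1 + j1·1) = 1 + j1 → |·| ≈ 1.4142, ∠ ≈ 45.00°
pole (1 + j1·0.25) = 1 + j0.25 → |·| ≈ 1.0308, ∠ ≈ 14.04°
|T| = 1.25 · 1 / (1.4142 · 1.0308) ≈ 0.85748

0.857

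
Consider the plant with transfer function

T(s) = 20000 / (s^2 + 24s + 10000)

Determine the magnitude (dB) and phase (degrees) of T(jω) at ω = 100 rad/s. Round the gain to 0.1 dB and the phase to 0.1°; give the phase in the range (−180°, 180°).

At s = jω = j100:
quadratic: (j100)² + 24·j100 + 10000 = 0 + j2400 → |·| ≈ 2400, ∠ ≈ 90.00°
|T| = 20000 / 2400 ≈ 8.3333
Gain = 20 log₁₀(8.3333) ≈ 18.42 dB
∠T = 0.00° − 90.00° = -90.00°

18.4 dB, -90.0°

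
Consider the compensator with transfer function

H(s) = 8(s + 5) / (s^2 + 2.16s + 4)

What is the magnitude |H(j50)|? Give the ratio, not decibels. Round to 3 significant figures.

0.161

At s = jω = j50:
zero (s+5): 5 + j50 → |·| = √(5²+50²) = √2525 ≈ 50.249, ∠ = arctan(50/5) ≈ 84.29°
quadratic: (j50)² + 2.16·j50 + 4 = -2496 + j108 → |·| ≈ 2498.3, ∠ ≈ 177.52°
|H| = 8 · 50.249 / 2498.3 ≈ 0.16091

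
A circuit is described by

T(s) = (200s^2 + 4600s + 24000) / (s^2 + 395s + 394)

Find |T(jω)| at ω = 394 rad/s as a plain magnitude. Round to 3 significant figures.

Substitute s = j394:
Numerator: 200(j394)^2 + 4600(j394) + 24000 = -31023200 + j1812400
Denominator: (j394)^2 + 395(j394) + 394 = -154842 + j155630
|N| = √(31023200² + 1812400²) ≈ 3.1076e+07, ∠N ≈ 176.66°
|D| = √(154842² + 155630²) ≈ 2.1954e+05, ∠D ≈ 134.85°
|T| = 3.1076e+07 / 2.1954e+05 ≈ 141.55

142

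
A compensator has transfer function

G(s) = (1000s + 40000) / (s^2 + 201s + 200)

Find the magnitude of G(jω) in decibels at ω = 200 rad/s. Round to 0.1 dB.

Substitute s = j200:
Numerator: 1000(j200) + 40000 = 40000 + j200000
Denominator: (j200)^2 + 201(j200) + 200 = -39800 + j40200
|N| = √(40000² + 200000²) ≈ 2.0396e+05, ∠N ≈ 78.69°
|D| = √(39800² + 40200²) ≈ 56569, ∠D ≈ 134.71°
|G| = 2.0396e+05 / 56569 ≈ 3.6055
Gain = 20 log₁₀(3.6055) ≈ 11.14 dB

11.1 dB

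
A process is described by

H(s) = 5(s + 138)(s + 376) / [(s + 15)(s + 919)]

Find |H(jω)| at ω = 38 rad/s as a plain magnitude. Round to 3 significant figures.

At s = jω = j38:
zero (s+138): 138 + j38 → |·| = √(138²+38²) = √20488 ≈ 143.14, ∠ = arctan(38/138) ≈ 15.40°
zero (s+376): 376 + j38 → |·| = √(376²+38²) = √142820 ≈ 377.92, ∠ = arctan(38/376) ≈ 5.77°
pole (s+15): 15 + j38 → |·| = √(15²+38²) = √1669 ≈ 40.853, ∠ = arctan(38/15) ≈ 68.46°
pole (s+919): 919 + j38 → |·| = √(919²+38²) = √846005 ≈ 919.79, ∠ = arctan(38/919) ≈ 2.37°
|H| = 5 · 54095 / 37576 ≈ 7.1981

7.20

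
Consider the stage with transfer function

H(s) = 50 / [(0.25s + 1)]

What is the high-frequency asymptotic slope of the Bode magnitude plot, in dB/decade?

Each pole contributes −20 dB/decade at high frequency; each zero contributes +20 dB/decade.
Net: 0 zero(s) − 1 pole(s) → -20 dB/decade.

-20 dB/decade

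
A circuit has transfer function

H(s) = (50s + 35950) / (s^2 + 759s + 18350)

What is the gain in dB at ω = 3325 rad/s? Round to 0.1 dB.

Substitute s = j3325:
Numerator: 50(j3325) + 35950 = 35950 + j166250
Denominator: (j3325)^2 + 759(j3325) + 18350 = -11037275 + j2523675
|N| = √(35950² + 166250²) ≈ 1.7009e+05, ∠N ≈ 77.80°
|D| = √(11037275² + 2523675²) ≈ 1.1322e+07, ∠D ≈ 167.12°
|H| = 1.7009e+05 / 1.1322e+07 ≈ 0.015023
Gain = 20 log₁₀(0.015023) ≈ -36.46 dB

-36.5 dB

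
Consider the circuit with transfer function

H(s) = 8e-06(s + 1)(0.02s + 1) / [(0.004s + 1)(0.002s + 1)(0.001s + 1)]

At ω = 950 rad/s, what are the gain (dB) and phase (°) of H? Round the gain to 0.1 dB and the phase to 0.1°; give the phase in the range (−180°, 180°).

-38.1 dB, -4.1°

At ω = 950 rad/s:
zero (1 + j950·1) = 1 + j950 → |·| ≈ 950, ∠ ≈ 89.94°
zero (1 + j950·0.02) = 1 + j19 → |·| ≈ 19.026, ∠ ≈ 86.99°
pole (1 + j950·0.004) = 1 + j3.8 → |·| ≈ 3.9294, ∠ ≈ 75.26°
pole (1 + j950·0.002) = 1 + j1.9 → |·| ≈ 2.1471, ∠ ≈ 62.24°
pole (1 + j950·0.001) = 1 + j0.95 → |·| ≈ 1.3793, ∠ ≈ 43.53°
|H| = 8e-06 · 950 · 19.026 / (3.9294 · 2.1471 · 1.3793) ≈ 0.012426
Gain = 20 log₁₀(0.012426) ≈ -38.11 dB
∠H = (89.94° + 86.99°) − (75.26° + 62.24° + 43.53°) = -4.10°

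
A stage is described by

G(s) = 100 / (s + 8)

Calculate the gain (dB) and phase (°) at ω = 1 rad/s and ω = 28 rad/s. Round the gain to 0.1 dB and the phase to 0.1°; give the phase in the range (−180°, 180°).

ω = 1: 21.9 dB, -7.1°; ω = 28: 10.7 dB, -74.1°

At s = jω = j1:
pole (s+8): 8 + j1 → |·| = √(8²+1²) = √65 ≈ 8.0623, ∠ = arctan(1/8) ≈ 7.13°
|G| = 100 / 8.0623 ≈ 12.403
Gain = 20 log₁₀(12.403) ≈ 21.87 dB
∠G = 0.00° − 7.13° = -7.13°

At s = jω = j28:
pole (s+8): 8 + j28 → |·| = √(8²+28²) = √848 ≈ 29.12, ∠ = arctan(28/8) ≈ 74.05°
|G| = 100 / 29.12 ≈ 3.4341
Gain = 20 log₁₀(3.4341) ≈ 10.72 dB
∠G = 0.00° − 74.05° = -74.05°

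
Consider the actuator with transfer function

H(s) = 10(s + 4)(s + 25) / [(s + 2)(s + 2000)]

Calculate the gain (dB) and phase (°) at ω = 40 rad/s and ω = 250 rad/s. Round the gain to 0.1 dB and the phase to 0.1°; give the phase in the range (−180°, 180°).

ω = 40: -12.5 dB, 54.0°; ω = 250: 1.9 dB, 76.7°

At s = jω = j40:
zero (s+4): 4 + j40 → |·| = √(4²+40²) = √1616 ≈ 40.2, ∠ = arctan(40/4) ≈ 84.29°
zero (s+25): 25 + j40 → |·| = √(25²+40²) = √2225 ≈ 47.17, ∠ = arctan(40/25) ≈ 57.99°
pole (s+2): 2 + j40 → |·| = √(2²+40²) = √1604 ≈ 40.05, ∠ = arctan(40/2) ≈ 87.14°
pole (s+2000): 2000 + j40 → |·| = √(2000²+40²) = √4001600 ≈ 2000.4, ∠ = arctan(40/2000) ≈ 1.15°
|H| = 10 · 1896.2 / 80116 ≈ 0.23668
Gain = 20 log₁₀(0.23668) ≈ -12.52 dB
∠H = 142.28° − 88.29° = 53.99°

At s = jω = j250:
zero (s+4): 4 + j250 → |·| = √(4²+250²) = √62516 ≈ 250.03, ∠ = arctan(250/4) ≈ 89.08°
zero (s+25): 25 + j250 → |·| = √(25²+250²) = √63125 ≈ 251.25, ∠ = arctan(250/25) ≈ 84.29°
pole (s+2): 2 + j250 → |·| = √(2²+250²) = √62504 ≈ 250.01, ∠ = arctan(250/2) ≈ 89.54°
pole (s+2000): 2000 + j250 → |·| = √(2000²+250²) = √4062500 ≈ 2015.6, ∠ = arctan(250/2000) ≈ 7.13°
|H| = 10 · 62820 / 5.0392e+05 ≈ 1.2466
Gain = 20 log₁₀(1.2466) ≈ 1.91 dB
∠H = 173.37° − 96.67° = 76.70°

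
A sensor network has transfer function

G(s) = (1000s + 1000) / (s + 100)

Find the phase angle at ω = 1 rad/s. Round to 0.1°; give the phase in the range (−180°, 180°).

44.4°

Substitute s = j1:
Numerator: 1000(j1) + 1000 = 1000 + j1000
Denominator: (j1) + 100 = 100 + j1
|N| = √(1000² + 1000²) ≈ 1414.2, ∠N ≈ 45.00°
|D| = √(100² + 1²) ≈ 100, ∠D ≈ 0.57°
∠G = 45.00° − 0.57° = 44.43°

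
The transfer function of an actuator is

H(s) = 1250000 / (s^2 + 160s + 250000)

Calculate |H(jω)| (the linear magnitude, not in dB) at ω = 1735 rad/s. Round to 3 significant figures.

At s = jω = j1735:
quadratic: (j1735)² + 160·j1735 + 250000 = -2760225 + j277600 → |·| ≈ 2.7741e+06, ∠ ≈ 174.26°
|H| = 1250000 / 2.7741e+06 ≈ 0.4506

0.451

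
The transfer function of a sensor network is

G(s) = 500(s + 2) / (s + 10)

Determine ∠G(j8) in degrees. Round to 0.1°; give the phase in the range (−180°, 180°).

At s = jω = j8:
zero (s+2): 2 + j8 → |·| = √(2²+8²) = √68 ≈ 8.2462, ∠ = arctan(8/2) ≈ 75.96°
pole (s+10): 10 + j8 → |·| = √(10²+8²) = √164 ≈ 12.806, ∠ = arctan(8/10) ≈ 38.66°
∠G = 75.96° − 38.66° = 37.30°

37.3°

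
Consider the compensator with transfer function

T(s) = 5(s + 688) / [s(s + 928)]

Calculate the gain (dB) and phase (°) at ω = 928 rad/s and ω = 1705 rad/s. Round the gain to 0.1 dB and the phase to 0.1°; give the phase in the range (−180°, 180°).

At s = jω = j928:
zero (s+688): 688 + j928 → |·| = √(688²+928²) = √1334528 ≈ 1155.2, ∠ = arctan(928/688) ≈ 53.45°
pole (s+928): 928 + j928 → |·| = √(928²+928²) = √1722368 ≈ 1312.4, ∠ = arctan(928/928) ≈ 45.00°
pole at origin: |s| = 928, ∠ = 90.00° (in denominator)
|T| = 5 · 1155.2 / 1.2179e+06 ≈ 0.0047426
Gain = 20 log₁₀(0.0047426) ≈ -46.48 dB
∠T = 53.45° − 135.00° = -81.55°

At s = jω = j1705:
zero (s+688): 688 + j1705 → |·| = √(688²+1705²) = √3380369 ≈ 1838.6, ∠ = arctan(1705/688) ≈ 68.02°
pole (s+928): 928 + j1705 → |·| = √(928²+1705²) = √3768209 ≈ 1941.2, ∠ = arctan(1705/928) ≈ 61.44°
pole at origin: |s| = 1705, ∠ = 90.00° (in denominator)
|T| = 5 · 1838.6 / 3.3097e+06 ≈ 0.0027776
Gain = 20 log₁₀(0.0027776) ≈ -51.13 dB
∠T = 68.02° − 151.44° = -83.42°

ω = 928: -46.5 dB, -81.6°; ω = 1705: -51.1 dB, -83.4°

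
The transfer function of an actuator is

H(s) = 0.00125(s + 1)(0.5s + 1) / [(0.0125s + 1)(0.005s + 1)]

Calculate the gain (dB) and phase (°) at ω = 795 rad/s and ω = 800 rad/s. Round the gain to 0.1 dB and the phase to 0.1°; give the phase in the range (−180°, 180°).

ω = 795: 19.7 dB, 19.7°; ω = 800: 19.7 dB, 19.5°

At ω = 795 rad/s:
zero (1 + j795·1) = 1 + j795 → |·| ≈ 795, ∠ ≈ 89.93°
zero (1 + j795·0.5) = 1 + j397.5 → |·| ≈ 397.5, ∠ ≈ 89.86°
pole (1 + j795·0.0125) = 1 + j9.9375 → |·| ≈ 9.9877, ∠ ≈ 84.25°
pole (1 + j795·0.005) = 1 + j3.975 → |·| ≈ 4.0989, ∠ ≈ 75.88°
|H| = 0.00125 · 795 · 397.5 / (9.9877 · 4.0989) ≈ 9.649
Gain = 20 log₁₀(9.649) ≈ 19.69 dB
∠H = (89.93° + 89.86°) − (84.25° + 75.88°) = 19.66°

At ω = 800 rad/s:
zero (1 + j800·1) = 1 + j800 → |·| ≈ 800, ∠ ≈ 89.93°
zero (1 + j800·0.5) = 1 + j400 → |·| ≈ 400, ∠ ≈ 89.86°
pole (1 + j800·0.0125) = 1 + j10 → |·| ≈ 10.05, ∠ ≈ 84.29°
pole (1 + j800·0.005) = 1 + j4 → |·| ≈ 4.1231, ∠ ≈ 75.96°
|H| = 0.00125 · 800 · 400 / (10.05 · 4.1231) ≈ 9.6532
Gain = 20 log₁₀(9.6532) ≈ 19.69 dB
∠H = (89.93° + 89.86°) − (84.29° + 75.96°) = 19.54°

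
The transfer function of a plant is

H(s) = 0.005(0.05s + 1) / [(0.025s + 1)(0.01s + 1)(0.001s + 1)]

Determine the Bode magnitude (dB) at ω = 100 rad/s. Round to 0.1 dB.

-43.5 dB

At ω = 100 rad/s:
zero (1 + j100·0.05) = 1 + j5 → |·| ≈ 5.099, ∠ ≈ 78.69°
pole (1 + j100·0.025) = 1 + j2.5 → |·| ≈ 2.6926, ∠ ≈ 68.20°
pole (1 + j100·0.01) = 1 + j1 → |·| ≈ 1.4142, ∠ ≈ 45.00°
pole (1 + j100·0.001) = 1 + j0.1 → |·| ≈ 1.005, ∠ ≈ 5.71°
|H| = 0.005 · 5.099 / (2.6926 · 1.4142 · 1.005) ≈ 0.006662
Gain = 20 log₁₀(0.006662) ≈ -43.53 dB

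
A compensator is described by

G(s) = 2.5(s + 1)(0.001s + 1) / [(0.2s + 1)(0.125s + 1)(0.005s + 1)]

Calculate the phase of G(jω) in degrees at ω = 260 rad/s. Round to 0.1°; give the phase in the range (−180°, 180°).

At ω = 260 rad/s:
zero (1 + j260·1) = 1 + j260 → |·| ≈ 260, ∠ ≈ 89.78°
zero (1 + j260·0.001) = 1 + j0.26 → |·| ≈ 1.0332, ∠ ≈ 14.57°
pole (1 + j260·0.2) = 1 + j52 → |·| ≈ 52.01, ∠ ≈ 88.90°
pole (1 + j260·0.125) = 1 + j32.5 → |·| ≈ 32.515, ∠ ≈ 88.24°
pole (1 + j260·0.005) = 1 + j1.3 → |·| ≈ 1.6401, ∠ ≈ 52.43°
∠G = (89.78° + 14.57°) − (88.90° + 88.24° + 52.43°) = -125.22°

-125.2°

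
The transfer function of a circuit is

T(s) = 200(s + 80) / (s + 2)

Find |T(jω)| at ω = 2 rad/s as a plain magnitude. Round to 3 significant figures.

At s = jω = j2:
zero (s+80): 80 + j2 → |·| = √(80²+2²) = √6404 ≈ 80.025, ∠ = arctan(2/80) ≈ 1.43°
pole (s+2): 2 + j2 → |·| = √(2²+2²) = √8 ≈ 2.8284, ∠ = arctan(2/2) ≈ 45.00°
|T| = 200 · 80.025 / 2.8284 ≈ 5658.7

5.66e+03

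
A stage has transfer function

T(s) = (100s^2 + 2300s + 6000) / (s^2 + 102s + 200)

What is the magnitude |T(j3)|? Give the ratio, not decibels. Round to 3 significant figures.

Substitute s = j3:
Numerator: 100(j3)^2 + 2300(j3) + 6000 = 5100 + j6900
Denominator: (j3)^2 + 102(j3) + 200 = 191 + j306
|N| = √(5100² + 6900²) ≈ 8580.2, ∠N ≈ 53.53°
|D| = √(191² + 306²) ≈ 360.72, ∠D ≈ 58.03°
|T| = 8580.2 / 360.72 ≈ 23.786

23.8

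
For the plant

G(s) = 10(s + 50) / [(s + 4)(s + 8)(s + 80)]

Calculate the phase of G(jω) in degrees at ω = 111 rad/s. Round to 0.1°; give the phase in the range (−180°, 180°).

At s = jω = j111:
zero (s+50): 50 + j111 → |·| = √(50²+111²) = √14821 ≈ 121.74, ∠ = arctan(111/50) ≈ 65.75°
pole (s+4): 4 + j111 → |·| = √(4²+111²) = √12337 ≈ 111.07, ∠ = arctan(111/4) ≈ 87.94°
pole (s+8): 8 + j111 → |·| = √(8²+111²) = √12385 ≈ 111.29, ∠ = arctan(111/8) ≈ 85.88°
pole (s+80): 80 + j111 → |·| = √(80²+111²) = √18721 ≈ 136.82, ∠ = arctan(111/80) ≈ 54.22°
∠G = 65.75° − 228.04° = -162.29°

-162.3°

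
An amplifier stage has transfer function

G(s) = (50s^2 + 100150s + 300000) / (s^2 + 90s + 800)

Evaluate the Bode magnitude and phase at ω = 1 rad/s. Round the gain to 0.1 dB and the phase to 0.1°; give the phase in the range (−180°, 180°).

Substitute s = j1:
Numerator: 50(j1)^2 + 100150(j1) + 300000 = 299950 + j100150
Denominator: (j1)^2 + 90(j1) + 800 = 799 + j90
|N| = √(299950² + 100150²) ≈ 3.1623e+05, ∠N ≈ 18.46°
|D| = √(799² + 90²) ≈ 804.05, ∠D ≈ 6.43°
|G| = 3.1623e+05 / 804.05 ≈ 393.3
Gain = 20 log₁₀(393.3) ≈ 51.89 dB
∠G = 18.46° − 6.43° = 12.03°

51.9 dB, 12.0°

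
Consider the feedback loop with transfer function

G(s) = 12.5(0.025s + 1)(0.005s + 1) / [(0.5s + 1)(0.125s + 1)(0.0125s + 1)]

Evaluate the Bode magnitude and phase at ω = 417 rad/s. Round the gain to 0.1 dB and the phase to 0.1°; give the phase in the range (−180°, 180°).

-45.6 dB, -108.9°

At ω = 417 rad/s:
zero (1 + j417·0.025) = 1 + j10.425 → |·| ≈ 10.473, ∠ ≈ 84.52°
zero (1 + j417·0.005) = 1 + j2.085 → |·| ≈ 2.3124, ∠ ≈ 64.38°
pole (1 + j417·0.5) = 1 + j208.5 → |·| ≈ 208.5, ∠ ≈ 89.73°
pole (1 + j417·0.125) = 1 + j52.125 → |·| ≈ 52.135, ∠ ≈ 88.90°
pole (1 + j417·0.0125) = 1 + j5.2125 → |·| ≈ 5.3076, ∠ ≈ 79.14°
|G| = 12.5 · 10.473 · 2.3124 / (208.5 · 52.135 · 5.3076) ≈ 0.005247
Gain = 20 log₁₀(0.005247) ≈ -45.60 dB
∠G = (84.52° + 64.38°) − (89.73° + 88.90° + 79.14°) = -108.87°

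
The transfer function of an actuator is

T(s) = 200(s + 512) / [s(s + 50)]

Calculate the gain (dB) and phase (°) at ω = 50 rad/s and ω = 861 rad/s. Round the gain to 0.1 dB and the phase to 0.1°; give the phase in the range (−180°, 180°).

At s = jω = j50:
zero (s+512): 512 + j50 → |·| = √(512²+50²) = √264644 ≈ 514.44, ∠ = arctan(50/512) ≈ 5.58°
pole (s+50): 50 + j50 → |·| = √(50²+50²) = √5000 ≈ 70.711, ∠ = arctan(50/50) ≈ 45.00°
pole at origin: |s| = 50, ∠ = 90.00° (in denominator)
|T| = 200 · 514.44 / 3535.5 ≈ 29.101
Gain = 20 log₁₀(29.101) ≈ 29.28 dB
∠T = 5.58° − 135.00° = -129.42°

At s = jω = j861:
zero (s+512): 512 + j861 → |·| = √(512²+861²) = √1003465 ≈ 1001.7, ∠ = arctan(861/512) ≈ 59.26°
pole (s+50): 50 + j861 → |·| = √(50²+861²) = √743821 ≈ 862.45, ∠ = arctan(861/50) ≈ 86.68°
pole at origin: |s| = 861, ∠ = 90.00° (in denominator)
|T| = 200 · 1001.7 / 7.4257e+05 ≈ 0.26979
Gain = 20 log₁₀(0.26979) ≈ -11.38 dB
∠T = 59.26° − 176.68° = -117.42°

ω = 50: 29.3 dB, -129.4°; ω = 861: -11.4 dB, -117.4°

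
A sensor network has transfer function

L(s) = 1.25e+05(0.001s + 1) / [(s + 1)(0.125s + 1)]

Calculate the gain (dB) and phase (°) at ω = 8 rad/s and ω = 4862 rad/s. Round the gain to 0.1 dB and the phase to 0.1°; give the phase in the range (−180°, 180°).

At ω = 8 rad/s:
zero (1 + j8·0.001) = 1 + j0.008 → |·| ≈ 1, ∠ ≈ 0.46°
pole (1 + j8·1) = 1 + j8 → |·| ≈ 8.0623, ∠ ≈ 82.87°
pole (1 + j8·0.125) = 1 + j1 → |·| ≈ 1.4142, ∠ ≈ 45.00°
|L| = 1.25e+05 · 1 / (8.0623 · 1.4142) ≈ 10963
Gain = 20 log₁₀(10963) ≈ 80.80 dB
∠L = (0.46°) − (82.87° + 45.00°) = -127.41°

At ω = 4862 rad/s:
zero (1 + j4862·0.001) = 1 + j4.862 → |·| ≈ 4.9638, ∠ ≈ 78.38°
pole (1 + j4862·1) = 1 + j4862 → |·| ≈ 4862, ∠ ≈ 89.99°
pole (1 + j4862·0.125) = 1 + j607.75 → |·| ≈ 607.75, ∠ ≈ 89.91°
|L| = 1.25e+05 · 4.9638 / (4862 · 607.75) ≈ 0.20998
Gain = 20 log₁₀(0.20998) ≈ -13.56 dB
∠L = (78.38°) − (89.99° + 89.91°) = -101.52°

ω = 8: 80.8 dB, -127.4°; ω = 4862: -13.6 dB, -101.5°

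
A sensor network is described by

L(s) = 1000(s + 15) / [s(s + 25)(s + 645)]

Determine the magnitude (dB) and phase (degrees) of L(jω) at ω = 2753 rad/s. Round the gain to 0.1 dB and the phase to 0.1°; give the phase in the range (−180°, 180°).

-77.8 dB, -166.6°

At s = jω = j2753:
zero (s+15): 15 + j2753 → |·| = √(15²+2753²) = √7579234 ≈ 2753, ∠ = arctan(2753/15) ≈ 89.69°
pole (s+25): 25 + j2753 → |·| = √(25²+2753²) = √7579634 ≈ 2753.1, ∠ = arctan(2753/25) ≈ 89.48°
pole (s+645): 645 + j2753 → |·| = √(645²+2753²) = √7995034 ≈ 2827.5, ∠ = arctan(2753/645) ≈ 76.81°
pole at origin: |s| = 2753, ∠ = 90.00° (in denominator)
|L| = 1000 · 2753 / 2.143e+10 ≈ 0.00012846
Gain = 20 log₁₀(0.00012846) ≈ -77.82 dB
∠L = 89.69° − 256.29° = -166.60°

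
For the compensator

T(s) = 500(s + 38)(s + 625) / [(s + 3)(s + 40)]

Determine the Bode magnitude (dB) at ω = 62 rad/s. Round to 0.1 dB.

At s = jω = j62:
zero (s+38): 38 + j62 → |·| = √(38²+62²) = √5288 ≈ 72.719, ∠ = arctan(62/38) ≈ 58.50°
zero (s+625): 625 + j62 → |·| = √(625²+62²) = √394469 ≈ 628.07, ∠ = arctan(62/625) ≈ 5.67°
pole (s+3): 3 + j62 → |·| = √(3²+62²) = √3853 ≈ 62.073, ∠ = arctan(62/3) ≈ 87.23°
pole (s+40): 40 + j62 → |·| = √(40²+62²) = √5444 ≈ 73.783, ∠ = arctan(62/40) ≈ 57.17°
|T| = 500 · 45673 / 4579.9 ≈ 4986.2
Gain = 20 log₁₀(4986.2) ≈ 73.96 dB

74.0 dB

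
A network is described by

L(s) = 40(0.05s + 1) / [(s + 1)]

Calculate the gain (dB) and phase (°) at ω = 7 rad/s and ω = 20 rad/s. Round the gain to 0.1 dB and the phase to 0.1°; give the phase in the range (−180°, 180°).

At ω = 7 rad/s:
zero (1 + j7·0.05) = 1 + j0.35 → |·| ≈ 1.0595, ∠ ≈ 19.29°
pole (1 + j7·1) = 1 + j7 → |·| ≈ 7.0711, ∠ ≈ 81.87°
|L| = 40 · 1.0595 / (7.0711) ≈ 5.9934
Gain = 20 log₁₀(5.9934) ≈ 15.55 dB
∠L = (19.29°) − (81.87°) = -62.58°

At ω = 20 rad/s:
zero (1 + j20·0.05) = 1 + j1 → |·| ≈ 1.4142, ∠ ≈ 45.00°
pole (1 + j20·1) = 1 + j20 → |·| ≈ 20.025, ∠ ≈ 87.14°
|L| = 40 · 1.4142 / (20.025) ≈ 2.8249
Gain = 20 log₁₀(2.8249) ≈ 9.02 dB
∠L = (45.00°) − (87.14°) = -42.14°

ω = 7: 15.6 dB, -62.6°; ω = 20: 9.0 dB, -42.1°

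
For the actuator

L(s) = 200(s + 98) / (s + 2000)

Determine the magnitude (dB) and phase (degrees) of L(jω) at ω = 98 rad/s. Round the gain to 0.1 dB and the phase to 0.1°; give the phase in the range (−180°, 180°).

22.8 dB, 42.2°

At s = jω = j98:
zero (s+98): 98 + j98 → |·| = √(98²+98²) = √19208 ≈ 138.59, ∠ = arctan(98/98) ≈ 45.00°
pole (s+2000): 2000 + j98 → |·| = √(2000²+98²) = √4009604 ≈ 2002.4, ∠ = arctan(98/2000) ≈ 2.81°
|L| = 200 · 138.59 / 2002.4 ≈ 13.842
Gain = 20 log₁₀(13.842) ≈ 22.82 dB
∠L = 45.00° − 2.81° = 42.19°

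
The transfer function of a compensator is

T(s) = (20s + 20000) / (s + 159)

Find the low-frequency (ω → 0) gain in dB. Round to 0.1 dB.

42.0 dB

T(0) = 20000 / 159 ≈ 125.79
20 log₁₀(125.79) ≈ 41.99 dB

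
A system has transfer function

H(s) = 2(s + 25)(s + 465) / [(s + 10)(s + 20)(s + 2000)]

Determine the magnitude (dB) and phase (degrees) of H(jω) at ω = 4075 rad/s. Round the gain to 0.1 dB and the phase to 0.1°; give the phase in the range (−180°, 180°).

At s = jω = j4075:
zero (s+25): 25 + j4075 → |·| = √(25²+4075²) = √16606250 ≈ 4075.1, ∠ = arctan(4075/25) ≈ 89.65°
zero (s+465): 465 + j4075 → |·| = √(465²+4075²) = √16821850 ≈ 4101.4, ∠ = arctan(4075/465) ≈ 83.49°
pole (s+10): 10 + j4075 → |·| = √(10²+4075²) = √16605725 ≈ 4075, ∠ = arctan(4075/10) ≈ 89.86°
pole (s+20): 20 + j4075 → |·| = √(20²+4075²) = √16606025 ≈ 4075, ∠ = arctan(4075/20) ≈ 89.72°
pole (s+2000): 2000 + j4075 → |·| = √(2000²+4075²) = √20605625 ≈ 4539.3, ∠ = arctan(4075/2000) ≈ 63.86°
|H| = 2 · 1.6714e+07 / 7.5378e+10 ≈ 0.00044347
Gain = 20 log₁₀(0.00044347) ≈ -67.06 dB
∠H = 173.14° − 243.44° = -70.30°

-67.1 dB, -70.3°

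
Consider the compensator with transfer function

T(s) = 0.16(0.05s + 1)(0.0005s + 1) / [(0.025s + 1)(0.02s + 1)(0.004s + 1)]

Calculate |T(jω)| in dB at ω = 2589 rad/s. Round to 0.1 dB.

-60.3 dB

At ω = 2589 rad/s:
zero (1 + j2589·0.05) = 1 + j129.45 → |·| ≈ 129.45, ∠ ≈ 89.56°
zero (1 + j2589·0.0005) = 1 + j1.2945 → |·| ≈ 1.6358, ∠ ≈ 52.31°
pole (1 + j2589·0.025) = 1 + j64.725 → |·| ≈ 64.733, ∠ ≈ 89.11°
pole (1 + j2589·0.02) = 1 + j51.78 → |·| ≈ 51.79, ∠ ≈ 88.89°
pole (1 + j2589·0.004) = 1 + j10.356 → |·| ≈ 10.404, ∠ ≈ 84.48°
|T| = 0.16 · 129.45 · 1.6358 / (64.733 · 51.79 · 10.404) ≈ 0.00097136
Gain = 20 log₁₀(0.00097136) ≈ -60.25 dB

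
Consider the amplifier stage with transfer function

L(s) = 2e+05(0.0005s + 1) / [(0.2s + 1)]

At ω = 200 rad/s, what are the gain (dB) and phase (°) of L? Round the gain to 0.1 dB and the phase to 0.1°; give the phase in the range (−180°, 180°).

74.0 dB, -82.9°

At ω = 200 rad/s:
zero (1 + j200·0.0005) = 1 + j0.1 → |·| ≈ 1.005, ∠ ≈ 5.71°
pole (1 + j200·0.2) = 1 + j40 → |·| ≈ 40.012, ∠ ≈ 88.57°
|L| = 2e+05 · 1.005 / (40.012) ≈ 5023.5
Gain = 20 log₁₀(5023.5) ≈ 74.02 dB
∠L = (5.71°) − (88.57°) = -82.86°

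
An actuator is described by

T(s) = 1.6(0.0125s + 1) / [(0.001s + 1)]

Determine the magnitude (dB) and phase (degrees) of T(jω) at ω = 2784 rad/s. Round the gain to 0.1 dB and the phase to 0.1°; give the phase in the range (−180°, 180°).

25.5 dB, 18.1°

At ω = 2784 rad/s:
zero (1 + j2784·0.0125) = 1 + j34.8 → |·| ≈ 34.814, ∠ ≈ 88.35°
pole (1 + j2784·0.001) = 1 + j2.784 → |·| ≈ 2.9582, ∠ ≈ 70.24°
|T| = 1.6 · 34.814 / (2.9582) ≈ 18.83
Gain = 20 log₁₀(18.83) ≈ 25.50 dB
∠T = (88.35°) − (70.24°) = 18.11°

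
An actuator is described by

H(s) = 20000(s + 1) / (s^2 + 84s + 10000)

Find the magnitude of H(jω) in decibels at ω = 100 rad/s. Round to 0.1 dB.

At s = jω = j100:
zero (s+1): 1 + j100 → |·| = √(1²+100²) = √10001 ≈ 100, ∠ = arctan(100/1) ≈ 89.43°
quadratic: (j100)² + 84·j100 + 10000 = 0 + j8400 → |·| ≈ 8400, ∠ ≈ 90.00°
|H| = 20000 · 100 / 8400 ≈ 238.1
Gain = 20 log₁₀(238.1) ≈ 47.54 dB

47.5 dB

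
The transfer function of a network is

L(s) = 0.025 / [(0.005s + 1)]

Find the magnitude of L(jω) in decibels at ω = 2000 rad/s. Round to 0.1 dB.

At ω = 2000 rad/s:
pole (1 + j2000·0.005) = 1 + j10 → |·| ≈ 10.05, ∠ ≈ 84.29°
|L| = 0.025 · 1 / (10.05) ≈ 0.0024876
Gain = 20 log₁₀(0.0024876) ≈ -52.08 dB

-52.1 dB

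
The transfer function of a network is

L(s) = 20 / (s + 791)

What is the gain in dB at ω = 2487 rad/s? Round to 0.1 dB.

At s = jω = j2487:
pole (s+791): 791 + j2487 → |·| = √(791²+2487²) = √6810850 ≈ 2609.8, ∠ = arctan(2487/791) ≈ 72.36°
|L| = 20 / 2609.8 ≈ 0.0076634
Gain = 20 log₁₀(0.0076634) ≈ -42.31 dB

-42.3 dB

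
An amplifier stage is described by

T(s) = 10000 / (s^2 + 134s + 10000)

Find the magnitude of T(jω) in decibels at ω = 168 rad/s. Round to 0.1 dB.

At s = jω = j168:
quadratic: (j168)² + 134·j168 + 10000 = -18224 + j22512 → |·| ≈ 28964, ∠ ≈ 128.99°
|T| = 10000 / 28964 ≈ 0.34526
Gain = 20 log₁₀(0.34526) ≈ -9.24 dB

-9.2 dB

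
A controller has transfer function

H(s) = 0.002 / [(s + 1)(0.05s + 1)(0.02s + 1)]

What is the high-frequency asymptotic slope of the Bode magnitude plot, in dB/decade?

-60 dB/decade

Each pole contributes −20 dB/decade at high frequency; each zero contributes +20 dB/decade.
Net: 0 zero(s) − 3 pole(s) → -60 dB/decade.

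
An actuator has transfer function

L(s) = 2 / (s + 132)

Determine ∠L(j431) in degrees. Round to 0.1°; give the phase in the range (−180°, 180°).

Substitute s = j431:
Numerator: 2 = 2 + j0
Denominator: (j431) + 132 = 132 + j431
|N| = √(2² + 0²) ≈ 2, ∠N ≈ 0.00°
|D| = √(132² + 431²) ≈ 450.76, ∠D ≈ 72.97°
∠L = 0.00° − 72.97° = -72.97°

-73.0°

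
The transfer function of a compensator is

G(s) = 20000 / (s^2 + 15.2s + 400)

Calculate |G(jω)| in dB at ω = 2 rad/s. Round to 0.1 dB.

At s = jω = j2:
quadratic: (j2)² + 15.2·j2 + 400 = 396 + j30.4 → |·| ≈ 397.17, ∠ ≈ 4.39°
|G| = 20000 / 397.17 ≈ 50.356
Gain = 20 log₁₀(50.356) ≈ 34.04 dB

34.0 dB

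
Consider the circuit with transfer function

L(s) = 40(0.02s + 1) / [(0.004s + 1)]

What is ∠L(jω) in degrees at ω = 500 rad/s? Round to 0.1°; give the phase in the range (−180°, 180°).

20.9°

At ω = 500 rad/s:
zero (1 + j500·0.02) = 1 + j10 → |·| ≈ 10.05, ∠ ≈ 84.29°
pole (1 + j500·0.004) = 1 + j2 → |·| ≈ 2.2361, ∠ ≈ 63.43°
∠L = (84.29°) − (63.43°) = 20.86°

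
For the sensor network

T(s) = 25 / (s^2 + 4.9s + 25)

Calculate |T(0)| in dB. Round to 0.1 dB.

T(0) = 25 / 25 = 1
20 log₁₀(1) ≈ 0.00 dB

0.0 dB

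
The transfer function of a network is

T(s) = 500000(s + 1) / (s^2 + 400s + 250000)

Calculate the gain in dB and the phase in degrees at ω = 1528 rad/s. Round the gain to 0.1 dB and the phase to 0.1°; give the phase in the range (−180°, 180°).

At s = jω = j1528:
zero (s+1): 1 + j1528 → |·| = √(1²+1528²) = √2334785 ≈ 1528, ∠ = arctan(1528/1) ≈ 89.96°
quadratic: (j1528)² + 400·j1528 + 250000 = -2084784 + j611200 → |·| ≈ 2.1725e+06, ∠ ≈ 163.66°
|T| = 500000 · 1528 / 2.1725e+06 ≈ 351.67
Gain = 20 log₁₀(351.67) ≈ 50.92 dB
∠T = 89.96° − 163.66° = -73.70°

50.9 dB, -73.7°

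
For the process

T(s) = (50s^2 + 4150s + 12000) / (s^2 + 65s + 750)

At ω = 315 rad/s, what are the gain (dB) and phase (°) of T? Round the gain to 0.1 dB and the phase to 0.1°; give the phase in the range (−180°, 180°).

Substitute s = j315:
Numerator: 50(j315)^2 + 4150(j315) + 12000 = -4949250 + j1307250
Denominator: (j315)^2 + 65(j315) + 750 = -98475 + j20475
|N| = √(4949250² + 1307250²) ≈ 5.119e+06, ∠N ≈ 165.20°
|D| = √(98475² + 20475²) ≈ 1.0058e+05, ∠D ≈ 168.25°
|T| = 5.119e+06 / 1.0058e+05 ≈ 50.895
Gain = 20 log₁₀(50.895) ≈ 34.13 dB
∠T = 165.20° − 168.25° = -3.05°

34.1 dB, -3.1°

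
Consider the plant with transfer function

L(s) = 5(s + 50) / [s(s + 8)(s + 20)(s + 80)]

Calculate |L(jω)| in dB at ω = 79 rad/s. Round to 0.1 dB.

-101.8 dB

At s = jω = j79:
zero (s+50): 50 + j79 → |·| = √(50²+79²) = √8741 ≈ 93.493, ∠ = arctan(79/50) ≈ 57.67°
pole (s+8): 8 + j79 → |·| = √(8²+79²) = √6305 ≈ 79.404, ∠ = arctan(79/8) ≈ 84.22°
pole (s+20): 20 + j79 → |·| = √(20²+79²) = √6641 ≈ 81.492, ∠ = arctan(79/20) ≈ 75.79°
pole (s+80): 80 + j79 → |·| = √(80²+79²) = √12641 ≈ 112.43, ∠ = arctan(79/80) ≈ 44.64°
pole at origin: |s| = 79, ∠ = 90.00° (in denominator)
|L| = 5 · 93.493 / 5.7473e+07 ≈ 8.1336e-06
Gain = 20 log₁₀(8.1336e-06) ≈ -101.79 dB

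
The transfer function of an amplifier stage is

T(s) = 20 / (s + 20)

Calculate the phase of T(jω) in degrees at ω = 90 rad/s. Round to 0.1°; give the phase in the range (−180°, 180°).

Substitute s = j90:
Numerator: 20 = 20 + j0
Denominator: (j90) + 20 = 20 + j90
|N| = √(20² + 0²) ≈ 20, ∠N ≈ 0.00°
|D| = √(20² + 90²) ≈ 92.195, ∠D ≈ 77.47°
∠T = 0.00° − 77.47° = -77.47°

-77.5°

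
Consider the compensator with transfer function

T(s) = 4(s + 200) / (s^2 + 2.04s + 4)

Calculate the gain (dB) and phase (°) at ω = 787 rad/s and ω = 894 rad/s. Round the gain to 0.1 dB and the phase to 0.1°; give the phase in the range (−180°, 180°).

ω = 787: -45.6 dB, -104.1°; ω = 894: -46.8 dB, -102.5°

At s = jω = j787:
zero (s+200): 200 + j787 → |·| = √(200²+787²) = √659369 ≈ 812.02, ∠ = arctan(787/200) ≈ 75.74°
quadratic: (j787)² + 2.04·j787 + 4 = -619365 + j1605.48 → |·| ≈ 6.1937e+05, ∠ ≈ 179.85°
|T| = 4 · 812.02 / 6.1937e+05 ≈ 0.0052442
Gain = 20 log₁₀(0.0052442) ≈ -45.61 dB
∠T = 75.74° − 179.85° = -104.11°

At s = jω = j894:
zero (s+200): 200 + j894 → |·| = √(200²+894²) = √839236 ≈ 916.1, ∠ = arctan(894/200) ≈ 77.39°
quadratic: (j894)² + 2.04·j894 + 4 = -799232 + j1823.76 → |·| ≈ 7.9923e+05, ∠ ≈ 179.87°
|T| = 4 · 916.1 / 7.9923e+05 ≈ 0.0045849
Gain = 20 log₁₀(0.0045849) ≈ -46.77 dB
∠T = 77.39° − 179.87° = -102.48°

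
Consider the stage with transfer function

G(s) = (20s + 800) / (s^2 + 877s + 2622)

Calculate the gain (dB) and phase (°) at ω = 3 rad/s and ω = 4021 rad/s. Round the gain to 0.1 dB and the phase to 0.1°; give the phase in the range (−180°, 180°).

ω = 3: -13.3 dB, -40.9°; ω = 4021: -46.3 dB, -78.3°

Substitute s = j3:
Numerator: 20(j3) + 800 = 800 + j60
Denominator: (j3)^2 + 877(j3) + 2622 = 2613 + j2631
|N| = √(800² + 60²) ≈ 802.25, ∠N ≈ 4.29°
|D| = √(2613² + 2631²) ≈ 3708.1, ∠D ≈ 45.20°
|G| = 802.25 / 3708.1 ≈ 0.21635
Gain = 20 log₁₀(0.21635) ≈ -13.30 dB
∠G = 4.29° − 45.20° = -40.91°

Substitute s = j4021:
Numerator: 20(j4021) + 800 = 800 + j80420
Denominator: (j4021)^2 + 877(j4021) + 2622 = -16165819 + j3526417
|N| = √(800² + 80420²) ≈ 80424, ∠N ≈ 89.43°
|D| = √(16165819² + 3526417²) ≈ 1.6546e+07, ∠D ≈ 167.69°
|G| = 80424 / 1.6546e+07 ≈ 0.0048606
Gain = 20 log₁₀(0.0048606) ≈ -46.27 dB
∠G = 89.43° − 167.69° = -78.26°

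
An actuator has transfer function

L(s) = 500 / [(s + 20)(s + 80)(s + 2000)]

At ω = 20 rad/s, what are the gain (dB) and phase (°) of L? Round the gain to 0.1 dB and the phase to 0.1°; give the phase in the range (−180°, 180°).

At s = jω = j20:
pole (s+20): 20 + j20 → |·| = √(20²+20²) = √800 ≈ 28.284, ∠ = arctan(20/20) ≈ 45.00°
pole (s+80): 80 + j20 → |·| = √(80²+20²) = √6800 ≈ 82.462, ∠ = arctan(20/80) ≈ 14.04°
pole (s+2000): 2000 + j20 → |·| = √(2000²+20²) = √4000400 ≈ 2000.1, ∠ = arctan(20/2000) ≈ 0.57°
|L| = 500 / 4.6649e+06 ≈ 0.00010718
Gain = 20 log₁₀(0.00010718) ≈ -79.40 dB
∠L = 0.00° − 59.61° = -59.61°

-79.4 dB, -59.6°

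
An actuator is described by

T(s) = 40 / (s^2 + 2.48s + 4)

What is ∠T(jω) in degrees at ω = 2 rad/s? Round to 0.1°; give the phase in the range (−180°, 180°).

-90.0°

At s = jω = j2:
quadratic: (j2)² + 2.48·j2 + 4 = 0 + j4.96 → |·| ≈ 4.96, ∠ ≈ 90.00°
∠T = 0.00° − 90.00° = -90.00°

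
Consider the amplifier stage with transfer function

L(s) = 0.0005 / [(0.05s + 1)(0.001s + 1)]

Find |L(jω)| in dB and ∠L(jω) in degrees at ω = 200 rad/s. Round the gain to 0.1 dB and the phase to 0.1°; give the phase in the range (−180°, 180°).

-86.2 dB, -95.6°

At ω = 200 rad/s:
pole (1 + j200·0.05) = 1 + j10 → |·| ≈ 10.05, ∠ ≈ 84.29°
pole (1 + j200·0.001) = 1 + j0.2 → |·| ≈ 1.0198, ∠ ≈ 11.31°
|L| = 0.0005 · 1 / (10.05 · 1.0198) ≈ 4.8785e-05
Gain = 20 log₁₀(4.8785e-05) ≈ -86.23 dB
∠L = (0°) − (84.29° + 11.31°) = -95.60°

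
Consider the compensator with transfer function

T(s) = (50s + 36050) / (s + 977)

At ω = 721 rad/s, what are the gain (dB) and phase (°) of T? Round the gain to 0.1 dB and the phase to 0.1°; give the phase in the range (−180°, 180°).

Substitute s = j721:
Numerator: 50(j721) + 36050 = 36050 + j36050
Denominator: (j721) + 977 = 977 + j721
|N| = √(36050² + 36050²) ≈ 50982, ∠N ≈ 45.00°
|D| = √(977² + 721²) ≈ 1214.2, ∠D ≈ 36.43°
|T| = 50982 / 1214.2 ≈ 41.988
Gain = 20 log₁₀(41.988) ≈ 32.46 dB
∠T = 45.00° − 36.43° = 8.57°

32.5 dB, 8.6°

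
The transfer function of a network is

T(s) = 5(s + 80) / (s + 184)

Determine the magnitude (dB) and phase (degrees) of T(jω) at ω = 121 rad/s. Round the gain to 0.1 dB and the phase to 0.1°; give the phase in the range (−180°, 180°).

10.4 dB, 23.2°

At s = jω = j121:
zero (s+80): 80 + j121 → |·| = √(80²+121²) = √21041 ≈ 145.06, ∠ = arctan(121/80) ≈ 56.53°
pole (s+184): 184 + j121 → |·| = √(184²+121²) = √48497 ≈ 220.22, ∠ = arctan(121/184) ≈ 33.33°
|T| = 5 · 145.06 / 220.22 ≈ 3.2935
Gain = 20 log₁₀(3.2935) ≈ 10.35 dB
∠T = 56.53° − 33.33° = 23.20°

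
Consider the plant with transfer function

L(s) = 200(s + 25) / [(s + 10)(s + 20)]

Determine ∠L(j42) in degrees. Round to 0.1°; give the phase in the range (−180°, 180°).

-81.9°

At s = jω = j42:
zero (s+25): 25 + j42 → |·| = √(25²+42²) = √2389 ≈ 48.877, ∠ = arctan(42/25) ≈ 59.24°
pole (s+10): 10 + j42 → |·| = √(10²+42²) = √1864 ≈ 43.174, ∠ = arctan(42/10) ≈ 76.61°
pole (s+20): 20 + j42 → |·| = √(20²+42²) = √2164 ≈ 46.519, ∠ = arctan(42/20) ≈ 64.54°
∠L = 59.24° − 141.15° = -81.91°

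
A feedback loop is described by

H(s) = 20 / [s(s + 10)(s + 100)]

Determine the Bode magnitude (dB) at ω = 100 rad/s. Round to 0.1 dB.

-97.0 dB

At s = jω = j100:
pole (s+10): 10 + j100 → |·| = √(10²+100²) = √10100 ≈ 100.5, ∠ = arctan(100/10) ≈ 84.29°
pole (s+100): 100 + j100 → |·| = √(100²+100²) = √20000 ≈ 141.42, ∠ = arctan(100/100) ≈ 45.00°
pole at origin: |s| = 100, ∠ = 90.00° (in denominator)
|H| = 20 / 1.4213e+06 ≈ 1.4072e-05
Gain = 20 log₁₀(1.4072e-05) ≈ -97.03 dB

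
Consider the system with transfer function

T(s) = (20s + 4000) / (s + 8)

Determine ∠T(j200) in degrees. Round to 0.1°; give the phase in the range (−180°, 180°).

Substitute s = j200:
Numerator: 20(j200) + 4000 = 4000 + j4000
Denominator: (j200) + 8 = 8 + j200
|N| = √(4000² + 4000²) ≈ 5656.9, ∠N ≈ 45.00°
|D| = √(8² + 200²) ≈ 200.16, ∠D ≈ 87.71°
∠T = 45.00° − 87.71° = -42.71°

-42.7°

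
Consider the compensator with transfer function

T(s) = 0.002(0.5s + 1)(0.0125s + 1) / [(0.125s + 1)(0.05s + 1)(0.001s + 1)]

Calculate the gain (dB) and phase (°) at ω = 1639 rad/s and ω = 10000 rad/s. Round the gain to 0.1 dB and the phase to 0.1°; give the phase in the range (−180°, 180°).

At ω = 1639 rad/s:
zero (1 + j1639·0.5) = 1 + j819.5 → |·| ≈ 819.5, ∠ ≈ 89.93°
zero (1 + j1639·0.0125) = 1 + j20.4875 → |·| ≈ 20.512, ∠ ≈ 87.21°
pole (1 + j1639·0.125) = 1 + j204.875 → |·| ≈ 204.88, ∠ ≈ 89.72°
pole (1 + j1639·0.05) = 1 + j81.95 → |·| ≈ 81.956, ∠ ≈ 89.30°
pole (1 + j1639·0.001) = 1 + j1.639 → |·| ≈ 1.92, ∠ ≈ 58.61°
|T| = 0.002 · 819.5 · 20.512 / (204.88 · 81.956 · 1.92) ≈ 0.0010428
Gain = 20 log₁₀(0.0010428) ≈ -59.64 dB
∠T = (89.93° + 87.21°) − (89.72° + 89.30° + 58.61°) = -60.49°

At ω = 10000 rad/s:
zero (1 + j10000·0.5) = 1 + j5000 → |·| ≈ 5000, ∠ ≈ 89.99°
zero (1 + j10000·0.0125) = 1 + j125 → |·| ≈ 125, ∠ ≈ 89.54°
pole (1 + j10000·0.125) = 1 + j1250 → |·| ≈ 1250, ∠ ≈ 89.95°
pole (1 + j10000·0.05) = 1 + j500 → |·| ≈ 500, ∠ ≈ 89.89°
pole (1 + j10000·0.001) = 1 + j10 → |·| ≈ 10.05, ∠ ≈ 84.29°
|T| = 0.002 · 5000 · 125 / (1250 · 500 · 10.05) ≈ 0.000199
Gain = 20 log₁₀(0.000199) ≈ -74.02 dB
∠T = (89.99° + 89.54°) − (89.95° + 89.89° + 84.29°) = -84.60°

ω = 1639: -59.6 dB, -60.5°; ω = 10000: -74.0 dB, -84.6°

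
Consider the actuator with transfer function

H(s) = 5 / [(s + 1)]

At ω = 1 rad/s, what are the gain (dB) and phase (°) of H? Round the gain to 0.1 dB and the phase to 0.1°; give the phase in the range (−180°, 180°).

At ω = 1 rad/s:
pole (1 + j1·1) = 1 + j1 → |·| ≈ 1.4142, ∠ ≈ 45.00°
|H| = 5 · 1 / (1.4142) ≈ 3.5356
Gain = 20 log₁₀(3.5356) ≈ 10.97 dB
∠H = (0°) − (45.00°) = -45.00°

11.0 dB, -45.0°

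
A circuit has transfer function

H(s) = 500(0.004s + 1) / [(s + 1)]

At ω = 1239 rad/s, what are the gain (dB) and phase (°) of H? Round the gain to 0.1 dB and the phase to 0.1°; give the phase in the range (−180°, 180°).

At ω = 1239 rad/s:
zero (1 + j1239·0.004) = 1 + j4.956 → |·| ≈ 5.0559, ∠ ≈ 78.59°
pole (1 + j1239·1) = 1 + j1239 → |·| ≈ 1239, ∠ ≈ 89.95°
|H| = 500 · 5.0559 / (1239) ≈ 2.0403
Gain = 20 log₁₀(2.0403) ≈ 6.19 dB
∠H = (78.59°) − (89.95°) = -11.36°

6.2 dB, -11.4°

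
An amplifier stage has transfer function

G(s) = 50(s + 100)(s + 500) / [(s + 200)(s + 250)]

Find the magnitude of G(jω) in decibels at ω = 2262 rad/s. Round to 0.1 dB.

34.1 dB

At s = jω = j2262:
zero (s+100): 100 + j2262 → |·| = √(100²+2262²) = √5126644 ≈ 2264.2, ∠ = arctan(2262/100) ≈ 87.47°
zero (s+500): 500 + j2262 → |·| = √(500²+2262²) = √5366644 ≈ 2316.6, ∠ = arctan(2262/500) ≈ 77.54°
pole (s+200): 200 + j2262 → |·| = √(200²+2262²) = √5156644 ≈ 2270.8, ∠ = arctan(2262/200) ≈ 84.95°
pole (s+250): 250 + j2262 → |·| = √(250²+2262²) = √5179144 ≈ 2275.8, ∠ = arctan(2262/250) ≈ 83.69°
|G| = 50 · 5.2452e+06 / 5.1679e+06 ≈ 50.748
Gain = 20 log₁₀(50.748) ≈ 34.11 dB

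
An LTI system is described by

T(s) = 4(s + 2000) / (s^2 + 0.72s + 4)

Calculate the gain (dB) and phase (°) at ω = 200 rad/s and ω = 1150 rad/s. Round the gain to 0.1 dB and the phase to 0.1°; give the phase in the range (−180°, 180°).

At s = jω = j200:
zero (s+2000): 2000 + j200 → |·| = √(2000²+200²) = √4040000 ≈ 2010, ∠ = arctan(200/2000) ≈ 5.71°
quadratic: (j200)² + 0.72·j200 + 4 = -39996 + j144 → |·| ≈ 39996, ∠ ≈ 179.79°
|T| = 4 · 2010 / 39996 ≈ 0.20102
Gain = 20 log₁₀(0.20102) ≈ -13.94 dB
∠T = 5.71° − 179.79° = -174.08°

At s = jω = j1150:
zero (s+2000): 2000 + j1150 → |·| = √(2000²+1150²) = √5322500 ≈ 2307.1, ∠ = arctan(1150/2000) ≈ 29.90°
quadratic: (j1150)² + 0.72·j1150 + 4 = -1322496 + j828 → |·| ≈ 1.3225e+06, ∠ ≈ 179.96°
|T| = 4 · 2307.1 / 1.3225e+06 ≈ 0.006978
Gain = 20 log₁₀(0.006978) ≈ -43.13 dB
∠T = 29.90° − 179.96° = -150.06°

ω = 200: -13.9 dB, -174.1°; ω = 1150: -43.1 dB, -150.1°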